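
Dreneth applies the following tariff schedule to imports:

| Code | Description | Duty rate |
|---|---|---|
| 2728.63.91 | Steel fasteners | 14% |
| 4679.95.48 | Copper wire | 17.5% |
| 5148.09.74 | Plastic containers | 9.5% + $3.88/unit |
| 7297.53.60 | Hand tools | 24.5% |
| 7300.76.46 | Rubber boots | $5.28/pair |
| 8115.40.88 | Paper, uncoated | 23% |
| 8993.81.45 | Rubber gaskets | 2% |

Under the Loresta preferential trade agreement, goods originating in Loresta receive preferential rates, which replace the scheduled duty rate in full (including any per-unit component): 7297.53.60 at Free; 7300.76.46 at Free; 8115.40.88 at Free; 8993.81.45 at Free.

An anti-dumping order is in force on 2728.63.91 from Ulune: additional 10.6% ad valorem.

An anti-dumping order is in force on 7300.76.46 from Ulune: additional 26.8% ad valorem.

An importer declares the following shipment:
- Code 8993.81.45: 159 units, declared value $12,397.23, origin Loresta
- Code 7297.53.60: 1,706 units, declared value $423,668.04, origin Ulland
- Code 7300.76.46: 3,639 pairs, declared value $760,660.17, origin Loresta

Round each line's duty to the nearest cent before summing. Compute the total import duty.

$103,798.67

Line 1 (8993.81.45, Loresta, 159 units, $12,397.23):
Base rate for 8993.81.45 is 2%.
Origin Loresta qualifies under the Dreneth–Loresta agreement and 8993.81.45 is covered: preferential rate Free applies instead.
Duty = $12,397.23 × 0% = $0.00.
Line 2 (7297.53.60, Ulland, 1,706 units, $423,668.04):
Base rate for 7297.53.60 is 24.5%.
7297.53.60 has an FTA preferential rate, but origin Ulland is not Loresta; base rate stands.
Duty = $423,668.04 × 24.5% = $103,798.67.
Line 3 (7300.76.46, Loresta, 3,639 pairs, $760,660.17):
Base rate for 7300.76.46 is $5.28/pair.
Origin Loresta qualifies under the Dreneth–Loresta agreement and 7300.76.46 is covered: preferential rate Free applies instead.
The additional-duty order on 7300.76.46 targets Ulune, not Loresta; it does not apply.
Duty = $760,660.17 × 0% = $0.00.
Total = $0.00 + $103,798.67 + $0.00 = $103,798.67.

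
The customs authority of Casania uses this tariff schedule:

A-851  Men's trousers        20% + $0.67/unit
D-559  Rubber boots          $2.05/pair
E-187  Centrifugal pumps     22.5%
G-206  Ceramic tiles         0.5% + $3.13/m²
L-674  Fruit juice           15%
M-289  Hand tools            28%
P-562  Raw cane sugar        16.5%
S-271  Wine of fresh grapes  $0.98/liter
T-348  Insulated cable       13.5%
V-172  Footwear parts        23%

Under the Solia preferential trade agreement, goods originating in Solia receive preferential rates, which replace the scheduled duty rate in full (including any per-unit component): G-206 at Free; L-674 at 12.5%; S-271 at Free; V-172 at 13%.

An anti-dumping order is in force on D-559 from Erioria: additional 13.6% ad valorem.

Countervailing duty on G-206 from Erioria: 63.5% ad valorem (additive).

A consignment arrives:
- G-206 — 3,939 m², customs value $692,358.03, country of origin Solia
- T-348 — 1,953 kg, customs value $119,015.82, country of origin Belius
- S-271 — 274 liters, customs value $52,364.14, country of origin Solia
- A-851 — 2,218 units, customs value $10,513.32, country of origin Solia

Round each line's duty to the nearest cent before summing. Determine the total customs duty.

$19,655.86

Line 1 (G-206, Solia, 3,939 m², $692,358.03):
Base rate for G-206 is 0.5% + $3.13/m².
Origin Solia qualifies under the Casania–Solia agreement and G-206 is covered: preferential rate Free applies instead.
The additional-duty order on G-206 targets Erioria, not Solia; it does not apply.
Duty = $692,358.03 × 0% = $0.00.
Line 2 (T-348, Belius, 1,953 kg, $119,015.82):
Base rate for T-348 is 13.5%.
Duty = $119,015.82 × 13.5% = $16,067.14.
Line 3 (S-271, Solia, 274 liters, $52,364.14):
Base rate for S-271 is $0.98/liter.
Origin Solia qualifies under the Casania–Solia agreement and S-271 is covered: preferential rate Free applies instead.
Duty = $52,364.14 × 0% = $0.00.
Line 4 (A-851, Solia, 2,218 units, $10,513.32):
Base rate for A-851 is 20% + $0.67/unit.
Origin Solia is the FTA partner but A-851 is not on the preference list; base rate stands.
Duty = $10,513.32 × 20% + 2,218 × $0.67 = $3,588.72.
Total = $0.00 + $16,067.14 + $0.00 + $3,588.72 = $19,655.86.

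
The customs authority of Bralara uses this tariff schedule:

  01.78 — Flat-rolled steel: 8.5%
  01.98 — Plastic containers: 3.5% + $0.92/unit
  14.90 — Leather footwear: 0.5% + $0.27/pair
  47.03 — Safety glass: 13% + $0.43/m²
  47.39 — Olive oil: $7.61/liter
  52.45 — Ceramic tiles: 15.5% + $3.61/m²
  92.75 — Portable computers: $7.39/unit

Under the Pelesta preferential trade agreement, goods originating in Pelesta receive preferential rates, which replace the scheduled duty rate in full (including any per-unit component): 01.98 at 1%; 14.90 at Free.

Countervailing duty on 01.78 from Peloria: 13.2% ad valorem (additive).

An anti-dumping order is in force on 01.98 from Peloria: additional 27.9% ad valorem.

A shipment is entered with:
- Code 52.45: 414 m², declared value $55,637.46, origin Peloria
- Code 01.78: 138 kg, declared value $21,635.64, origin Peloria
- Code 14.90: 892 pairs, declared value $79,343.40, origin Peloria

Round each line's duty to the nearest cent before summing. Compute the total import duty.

$15,450.84

Line 1 (52.45, Peloria, 414 m², $55,637.46):
Base rate for 52.45 is 15.5% + $3.61/m².
Duty = $55,637.46 × 15.5% + 414 × $3.61 = $10,118.35.
Line 2 (01.78, Peloria, 138 kg, $21,635.64):
Base rate for 01.78 is 8.5%.
Additional duty on 01.78 from Peloria: +13.2%. Applied ad valorem rate: 8.5% + 13.2% = 21.7%.
Duty = $21,635.64 × 21.7% = $4,694.93.
Line 3 (14.90, Peloria, 892 pairs, $79,343.40):
Base rate for 14.90 is 0.5% + $0.27/pair.
14.90 has an FTA preferential rate, but origin Peloria is not Pelesta; base rate stands.
Duty = $79,343.40 × 0.5% + 892 × $0.27 = $637.56.
Total = $10,118.35 + $4,694.93 + $637.56 = $15,450.84.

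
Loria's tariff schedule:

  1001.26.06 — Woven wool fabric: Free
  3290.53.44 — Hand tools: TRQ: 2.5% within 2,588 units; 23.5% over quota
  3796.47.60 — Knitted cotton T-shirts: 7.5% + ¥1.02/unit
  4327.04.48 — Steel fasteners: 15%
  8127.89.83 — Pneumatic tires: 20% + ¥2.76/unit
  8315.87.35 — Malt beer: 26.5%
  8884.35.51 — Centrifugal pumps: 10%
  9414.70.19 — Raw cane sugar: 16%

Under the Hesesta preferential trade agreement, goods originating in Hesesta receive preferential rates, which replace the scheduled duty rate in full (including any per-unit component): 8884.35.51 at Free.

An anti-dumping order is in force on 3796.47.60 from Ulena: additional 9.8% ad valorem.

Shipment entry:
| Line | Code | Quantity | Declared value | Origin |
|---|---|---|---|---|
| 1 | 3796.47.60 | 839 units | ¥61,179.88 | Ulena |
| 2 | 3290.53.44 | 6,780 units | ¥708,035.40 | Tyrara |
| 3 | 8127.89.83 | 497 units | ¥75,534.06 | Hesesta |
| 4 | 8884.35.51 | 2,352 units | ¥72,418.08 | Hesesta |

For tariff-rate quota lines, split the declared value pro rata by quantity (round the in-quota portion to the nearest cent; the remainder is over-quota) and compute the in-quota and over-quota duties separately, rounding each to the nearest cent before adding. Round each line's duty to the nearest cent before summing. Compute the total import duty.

Line 1 (3796.47.60, Ulena, 839 units, ¥61,179.88):
Base rate for 3796.47.60 is 7.5% + ¥1.02/unit.
Additional duty on 3796.47.60 from Ulena: +9.8%. Applied ad valorem rate: 7.5% + 9.8% = 17.3%.
Duty = ¥61,179.88 × 17.3% + 839 × ¥1.02 = ¥11,439.90.
Line 2 (3290.53.44, Tyrara, 6,780 units, ¥708,035.40):
Code 3290.53.44 is under a tariff-rate quota (threshold 2,588 units). In-quota: 2,588 units at 2.5%; over-quota: 4,192 units at 23.5%.
Pro-rata value split: in-quota = ¥708,035.40 × 2,588/6,780 = ¥270,264.84; over-quota = ¥708,035.40 − ¥270,264.84 = ¥437,770.56.
In-quota duty = ¥270,264.84 × 2.5% = ¥6,756.62. Over-quota duty = ¥437,770.56 × 23.5% = ¥102,876.08.
Line duty = ¥6,756.62 + ¥102,876.08 = ¥109,632.70.
Line 3 (8127.89.83, Hesesta, 497 units, ¥75,534.06):
Base rate for 8127.89.83 is 20% + ¥2.76/unit.
Origin Hesesta is the FTA partner but 8127.89.83 is not on the preference list; base rate stands.
Duty = ¥75,534.06 × 20% + 497 × ¥2.76 = ¥16,478.53.
Line 4 (8884.35.51, Hesesta, 2,352 units, ¥72,418.08):
Base rate for 8884.35.51 is 10%.
Origin Hesesta qualifies under the Loria–Hesesta agreement and 8884.35.51 is covered: preferential rate Free applies instead.
Duty = ¥72,418.08 × 0% = ¥0.00.
Total = ¥11,439.90 + ¥109,632.70 + ¥16,478.53 + ¥0.00 = ¥137,551.13.

¥137,551.13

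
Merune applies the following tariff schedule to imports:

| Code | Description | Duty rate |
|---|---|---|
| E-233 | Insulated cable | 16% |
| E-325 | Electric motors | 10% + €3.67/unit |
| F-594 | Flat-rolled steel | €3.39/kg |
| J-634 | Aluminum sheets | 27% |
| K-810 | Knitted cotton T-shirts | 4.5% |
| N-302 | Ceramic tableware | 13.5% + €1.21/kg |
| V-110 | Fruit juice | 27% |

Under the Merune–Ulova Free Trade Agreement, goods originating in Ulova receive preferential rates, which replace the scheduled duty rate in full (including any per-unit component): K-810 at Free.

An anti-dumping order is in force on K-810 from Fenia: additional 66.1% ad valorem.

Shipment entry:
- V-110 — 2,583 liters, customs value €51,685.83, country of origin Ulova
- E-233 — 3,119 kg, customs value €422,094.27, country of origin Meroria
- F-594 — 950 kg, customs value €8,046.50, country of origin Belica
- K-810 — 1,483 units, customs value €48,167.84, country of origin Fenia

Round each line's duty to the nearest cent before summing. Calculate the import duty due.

€118,717.25

Line 1 (V-110, Ulova, 2,583 liters, €51,685.83):
Base rate for V-110 is 27%.
Origin Ulova is the FTA partner but V-110 is not on the preference list; base rate stands.
Duty = €51,685.83 × 27% = €13,955.17.
Line 2 (E-233, Meroria, 3,119 kg, €422,094.27):
Base rate for E-233 is 16%.
Duty = €422,094.27 × 16% = €67,535.08.
Line 3 (F-594, Belica, 950 kg, €8,046.50):
Base rate for F-594 is €3.39/kg.
Duty = 950 × €3.39 = €3,220.50.
Line 4 (K-810, Fenia, 1,483 units, €48,167.84):
Base rate for K-810 is 4.5%.
K-810 has an FTA preferential rate, but origin Fenia is not Ulova; base rate stands.
Additional duty on K-810 from Fenia: +66.1%. Applied ad valorem rate: 4.5% + 66.1% = 70.6%.
Duty = €48,167.84 × 70.6% = €34,006.50.
Total = €13,955.17 + €67,535.08 + €3,220.50 + €34,006.50 = €118,717.25.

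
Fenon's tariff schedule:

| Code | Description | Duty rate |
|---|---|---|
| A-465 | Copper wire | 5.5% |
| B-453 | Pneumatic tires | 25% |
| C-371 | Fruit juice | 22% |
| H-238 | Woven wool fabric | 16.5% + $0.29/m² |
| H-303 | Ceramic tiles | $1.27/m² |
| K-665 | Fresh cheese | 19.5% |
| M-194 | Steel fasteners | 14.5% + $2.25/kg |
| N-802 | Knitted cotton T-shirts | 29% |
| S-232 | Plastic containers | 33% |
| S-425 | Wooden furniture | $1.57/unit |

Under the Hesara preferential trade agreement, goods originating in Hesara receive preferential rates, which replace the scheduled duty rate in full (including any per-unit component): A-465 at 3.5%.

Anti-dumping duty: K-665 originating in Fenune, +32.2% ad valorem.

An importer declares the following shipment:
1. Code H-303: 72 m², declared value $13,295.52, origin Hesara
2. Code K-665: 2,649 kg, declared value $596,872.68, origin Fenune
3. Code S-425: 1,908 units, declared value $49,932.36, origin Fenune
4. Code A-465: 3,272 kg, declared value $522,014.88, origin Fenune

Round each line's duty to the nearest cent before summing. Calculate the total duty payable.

$340,381.00

Line 1 (H-303, Hesara, 72 m², $13,295.52):
Base rate for H-303 is $1.27/m².
Origin Hesara is the FTA partner but H-303 is not on the preference list; base rate stands.
Duty = 72 × $1.27 = $91.44.
Line 2 (K-665, Fenune, 2,649 kg, $596,872.68):
Base rate for K-665 is 19.5%.
Additional duty on K-665 from Fenune: +32.2%. Applied ad valorem rate: 19.5% + 32.2% = 51.7%.
Duty = $596,872.68 × 51.7% = $308,583.18.
Line 3 (S-425, Fenune, 1,908 units, $49,932.36):
Base rate for S-425 is $1.57/unit.
Duty = 1,908 × $1.57 = $2,995.56.
Line 4 (A-465, Fenune, 3,272 kg, $522,014.88):
Base rate for A-465 is 5.5%.
A-465 has an FTA preferential rate, but origin Fenune is not Hesara; base rate stands.
Duty = $522,014.88 × 5.5% = $28,710.82.
Total = $91.44 + $308,583.18 + $2,995.56 + $28,710.82 = $340,381.00.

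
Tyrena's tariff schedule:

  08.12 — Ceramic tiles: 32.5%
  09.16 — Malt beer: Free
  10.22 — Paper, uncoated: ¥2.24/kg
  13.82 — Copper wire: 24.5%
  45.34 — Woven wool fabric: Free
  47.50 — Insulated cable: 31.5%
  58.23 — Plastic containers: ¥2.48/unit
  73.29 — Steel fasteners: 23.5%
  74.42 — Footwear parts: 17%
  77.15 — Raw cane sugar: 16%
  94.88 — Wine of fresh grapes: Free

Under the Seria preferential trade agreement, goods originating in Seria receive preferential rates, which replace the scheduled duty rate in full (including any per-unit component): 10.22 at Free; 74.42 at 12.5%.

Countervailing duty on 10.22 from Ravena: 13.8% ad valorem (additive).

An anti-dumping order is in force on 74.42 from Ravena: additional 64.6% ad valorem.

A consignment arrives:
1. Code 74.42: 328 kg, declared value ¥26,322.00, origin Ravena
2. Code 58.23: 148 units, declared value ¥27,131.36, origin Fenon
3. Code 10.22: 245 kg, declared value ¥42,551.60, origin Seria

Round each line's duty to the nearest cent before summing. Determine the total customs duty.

¥21,845.79

Line 1 (74.42, Ravena, 328 kg, ¥26,322.00):
Base rate for 74.42 is 17%.
74.42 has an FTA preferential rate, but origin Ravena is not Seria; base rate stands.
Additional duty on 74.42 from Ravena: +64.6%. Applied ad valorem rate: 17% + 64.6% = 81.6%.
Duty = ¥26,322.00 × 81.6% = ¥21,478.75.
Line 2 (58.23, Fenon, 148 units, ¥27,131.36):
Base rate for 58.23 is ¥2.48/unit.
Duty = 148 × ¥2.48 = ¥367.04.
Line 3 (10.22, Seria, 245 kg, ¥42,551.60):
Base rate for 10.22 is ¥2.24/kg.
Origin Seria qualifies under the Tyrena–Seria agreement and 10.22 is covered: preferential rate Free applies instead.
The additional-duty order on 10.22 targets Ravena, not Seria; it does not apply.
Duty = ¥42,551.60 × 0% = ¥0.00.
Total = ¥21,478.75 + ¥367.04 + ¥0.00 = ¥21,845.79.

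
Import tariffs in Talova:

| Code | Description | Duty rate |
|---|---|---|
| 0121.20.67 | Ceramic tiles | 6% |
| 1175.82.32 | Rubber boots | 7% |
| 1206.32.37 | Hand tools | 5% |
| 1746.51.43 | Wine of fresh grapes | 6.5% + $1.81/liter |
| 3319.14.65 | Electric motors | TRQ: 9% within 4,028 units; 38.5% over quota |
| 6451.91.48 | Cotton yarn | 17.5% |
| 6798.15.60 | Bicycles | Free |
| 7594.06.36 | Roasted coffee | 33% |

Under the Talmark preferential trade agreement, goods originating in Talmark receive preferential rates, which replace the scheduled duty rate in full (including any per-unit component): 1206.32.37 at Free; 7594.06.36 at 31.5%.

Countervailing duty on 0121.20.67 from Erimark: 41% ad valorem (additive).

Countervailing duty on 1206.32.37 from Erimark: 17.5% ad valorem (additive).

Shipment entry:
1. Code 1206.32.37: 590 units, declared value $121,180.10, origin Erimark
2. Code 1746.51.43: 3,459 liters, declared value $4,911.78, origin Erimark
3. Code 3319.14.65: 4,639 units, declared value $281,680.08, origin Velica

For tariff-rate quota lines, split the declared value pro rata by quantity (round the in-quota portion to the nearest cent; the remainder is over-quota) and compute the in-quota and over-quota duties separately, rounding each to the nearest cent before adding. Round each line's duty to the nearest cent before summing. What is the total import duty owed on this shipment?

Line 1 (1206.32.37, Erimark, 590 units, $121,180.10):
Base rate for 1206.32.37 is 5%.
1206.32.37 has an FTA preferential rate, but origin Erimark is not Talmark; base rate stands.
Additional duty on 1206.32.37 from Erimark: +17.5%. Applied ad valorem rate: 5% + 17.5% = 22.5%.
Duty = $121,180.10 × 22.5% = $27,265.52.
Line 2 (1746.51.43, Erimark, 3,459 liters, $4,911.78):
Base rate for 1746.51.43 is 6.5% + $1.81/liter.
Duty = $4,911.78 × 6.5% + 3,459 × $1.81 = $6,580.06.
Line 3 (3319.14.65, Velica, 4,639 units, $281,680.08):
Code 3319.14.65 is under a tariff-rate quota (threshold 4,028 units). In-quota: 4,028 units at 9%; over-quota: 611 units at 38.5%.
Pro-rata value split: in-quota = $281,680.08 × 4,028/4,639 = $244,580.16; over-quota = $281,680.08 − $244,580.16 = $37,099.92.
In-quota duty = $244,580.16 × 9% = $22,012.21. Over-quota duty = $37,099.92 × 38.5% = $14,283.47.
Line duty = $22,012.21 + $14,283.47 = $36,295.68.
Total = $27,265.52 + $6,580.06 + $36,295.68 = $70,141.26.

$70,141.26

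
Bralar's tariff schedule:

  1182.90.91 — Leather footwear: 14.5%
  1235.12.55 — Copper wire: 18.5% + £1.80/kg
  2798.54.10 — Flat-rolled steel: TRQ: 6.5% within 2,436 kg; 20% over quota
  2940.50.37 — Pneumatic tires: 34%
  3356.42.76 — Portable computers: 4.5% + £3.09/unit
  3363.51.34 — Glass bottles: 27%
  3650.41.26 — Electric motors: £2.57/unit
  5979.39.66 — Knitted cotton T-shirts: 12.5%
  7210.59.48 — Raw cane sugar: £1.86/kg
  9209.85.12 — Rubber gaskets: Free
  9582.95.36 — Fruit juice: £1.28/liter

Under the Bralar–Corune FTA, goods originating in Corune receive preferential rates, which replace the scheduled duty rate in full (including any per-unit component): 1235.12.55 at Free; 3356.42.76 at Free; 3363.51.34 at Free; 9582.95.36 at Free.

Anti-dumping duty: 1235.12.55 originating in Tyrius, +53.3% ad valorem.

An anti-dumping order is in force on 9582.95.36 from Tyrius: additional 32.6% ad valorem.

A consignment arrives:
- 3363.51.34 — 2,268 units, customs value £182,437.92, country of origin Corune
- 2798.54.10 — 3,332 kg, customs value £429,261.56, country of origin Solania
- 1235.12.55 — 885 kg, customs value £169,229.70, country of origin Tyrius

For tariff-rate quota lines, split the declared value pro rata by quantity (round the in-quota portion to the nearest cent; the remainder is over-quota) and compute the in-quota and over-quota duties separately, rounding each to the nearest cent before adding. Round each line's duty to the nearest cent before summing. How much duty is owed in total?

Line 1 (3363.51.34, Corune, 2,268 units, £182,437.92):
Base rate for 3363.51.34 is 27%.
Origin Corune qualifies under the Bralar–Corune agreement and 3363.51.34 is covered: preferential rate Free applies instead.
Duty = £182,437.92 × 0% = £0.00.
Line 2 (2798.54.10, Solania, 3,332 kg, £429,261.56):
Code 2798.54.10 is under a tariff-rate quota (threshold 2,436 kg). In-quota: 2,436 kg at 6.5%; over-quota: 896 kg at 20%.
Pro-rata value split: in-quota = £429,261.56 × 2,436/3,332 = £313,829.88; over-quota = £429,261.56 − £313,829.88 = £115,431.68.
In-quota duty = £313,829.88 × 6.5% = £20,398.94. Over-quota duty = £115,431.68 × 20% = £23,086.34.
Line duty = £20,398.94 + £23,086.34 = £43,485.28.
Line 3 (1235.12.55, Tyrius, 885 kg, £169,229.70):
Base rate for 1235.12.55 is 18.5% + £1.80/kg.
1235.12.55 has an FTA preferential rate, but origin Tyrius is not Corune; base rate stands.
Additional duty on 1235.12.55 from Tyrius: +53.3%. Applied ad valorem rate: 18.5% + 53.3% = 71.8%.
Duty = £169,229.70 × 71.8% + 885 × £1.80 = £123,099.92.
Total = £0.00 + £43,485.28 + £123,099.92 = £166,585.20.

£166,585.20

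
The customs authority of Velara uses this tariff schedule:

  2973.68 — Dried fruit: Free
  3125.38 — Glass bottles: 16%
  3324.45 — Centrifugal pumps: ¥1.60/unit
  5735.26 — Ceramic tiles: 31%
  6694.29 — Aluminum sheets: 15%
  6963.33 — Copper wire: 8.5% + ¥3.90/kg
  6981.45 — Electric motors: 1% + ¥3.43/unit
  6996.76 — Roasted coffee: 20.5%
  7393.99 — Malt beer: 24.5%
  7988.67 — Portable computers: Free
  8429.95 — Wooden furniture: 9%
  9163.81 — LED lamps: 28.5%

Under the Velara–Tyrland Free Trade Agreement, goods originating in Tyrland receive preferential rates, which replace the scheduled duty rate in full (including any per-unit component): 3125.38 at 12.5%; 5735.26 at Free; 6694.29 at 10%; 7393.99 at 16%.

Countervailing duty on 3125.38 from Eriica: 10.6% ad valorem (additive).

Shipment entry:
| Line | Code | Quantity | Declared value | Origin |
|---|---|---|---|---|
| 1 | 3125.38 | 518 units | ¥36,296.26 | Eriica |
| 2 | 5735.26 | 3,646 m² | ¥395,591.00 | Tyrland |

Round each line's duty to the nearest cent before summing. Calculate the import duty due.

Line 1 (3125.38, Eriica, 518 units, ¥36,296.26):
Base rate for 3125.38 is 16%.
3125.38 has an FTA preferential rate, but origin Eriica is not Tyrland; base rate stands.
Additional duty on 3125.38 from Eriica: +10.6%. Applied ad valorem rate: 16% + 10.6% = 26.6%.
Duty = ¥36,296.26 × 26.6% = ¥9,654.81.
Line 2 (5735.26, Tyrland, 3,646 m², ¥395,591.00):
Base rate for 5735.26 is 31%.
Origin Tyrland qualifies under the Velara–Tyrland agreement and 5735.26 is covered: preferential rate Free applies instead.
Duty = ¥395,591.00 × 0% = ¥0.00.
Total = ¥9,654.81 + ¥0.00 = ¥9,654.81.

¥9,654.81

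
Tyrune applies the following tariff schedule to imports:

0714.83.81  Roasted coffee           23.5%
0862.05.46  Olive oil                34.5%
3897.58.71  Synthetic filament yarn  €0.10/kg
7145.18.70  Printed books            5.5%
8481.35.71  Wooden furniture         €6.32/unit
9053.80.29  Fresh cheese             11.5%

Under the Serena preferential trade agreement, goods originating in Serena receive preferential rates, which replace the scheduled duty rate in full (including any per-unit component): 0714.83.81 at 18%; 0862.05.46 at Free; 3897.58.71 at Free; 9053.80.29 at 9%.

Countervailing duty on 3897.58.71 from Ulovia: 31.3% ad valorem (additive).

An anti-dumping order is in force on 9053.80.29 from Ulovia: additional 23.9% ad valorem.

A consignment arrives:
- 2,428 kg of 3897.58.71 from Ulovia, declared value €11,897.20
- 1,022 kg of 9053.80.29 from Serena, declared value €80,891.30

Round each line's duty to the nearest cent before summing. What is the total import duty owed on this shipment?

Line 1 (3897.58.71, Ulovia, 2,428 kg, €11,897.20):
Base rate for 3897.58.71 is €0.10/kg.
3897.58.71 has an FTA preferential rate, but origin Ulovia is not Serena; base rate stands.
Additional duty on 3897.58.71 from Ulovia: +31.3% ad valorem. Applied ad valorem rate = 31.3%.
Duty = €11,897.20 × 31.3% + 2,428 × €0.10 = €3,966.62.
Line 2 (9053.80.29, Serena, 1,022 kg, €80,891.30):
Base rate for 9053.80.29 is 11.5%.
Origin Serena qualifies under the Tyrune–Serena agreement and 9053.80.29 is covered: preferential rate 9% applies instead.
The additional-duty order on 9053.80.29 targets Ulovia, not Serena; it does not apply.
Duty = €80,891.30 × 9% = €7,280.22.
Total = €3,966.62 + €7,280.22 = €11,246.84.

€11,246.84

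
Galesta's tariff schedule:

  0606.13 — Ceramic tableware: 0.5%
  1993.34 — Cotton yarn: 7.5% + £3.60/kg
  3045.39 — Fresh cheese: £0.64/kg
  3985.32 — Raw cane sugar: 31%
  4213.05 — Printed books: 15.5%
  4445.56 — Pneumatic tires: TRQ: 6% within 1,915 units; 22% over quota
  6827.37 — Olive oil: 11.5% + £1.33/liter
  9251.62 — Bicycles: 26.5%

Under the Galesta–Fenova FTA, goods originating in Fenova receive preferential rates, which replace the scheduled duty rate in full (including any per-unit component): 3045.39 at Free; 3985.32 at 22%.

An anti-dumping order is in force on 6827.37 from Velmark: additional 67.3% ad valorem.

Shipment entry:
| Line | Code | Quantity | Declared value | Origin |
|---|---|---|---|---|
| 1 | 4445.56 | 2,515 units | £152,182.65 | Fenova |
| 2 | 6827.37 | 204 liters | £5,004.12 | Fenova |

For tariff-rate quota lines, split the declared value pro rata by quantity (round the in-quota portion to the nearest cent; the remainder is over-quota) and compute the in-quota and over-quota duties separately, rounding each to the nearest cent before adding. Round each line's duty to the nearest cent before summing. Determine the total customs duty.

£15,786.71

Line 1 (4445.56, Fenova, 2,515 units, £152,182.65):
Code 4445.56 is under a tariff-rate quota (threshold 1,915 units). In-quota: 1,915 units at 6%; over-quota: 600 units at 22%.
Pro-rata value split: in-quota = £152,182.65 × 1,915/2,515 = £115,876.65; over-quota = £152,182.65 − £115,876.65 = £36,306.00.
In-quota duty = £115,876.65 × 6% = £6,952.60. Over-quota duty = £36,306.00 × 22% = £7,987.32.
Line duty = £6,952.60 + £7,987.32 = £14,939.92.
Line 2 (6827.37, Fenova, 204 liters, £5,004.12):
Base rate for 6827.37 is 11.5% + £1.33/liter.
Origin Fenova is the FTA partner but 6827.37 is not on the preference list; base rate stands.
The additional-duty order on 6827.37 targets Velmark, not Fenova; it does not apply.
Duty = £5,004.12 × 11.5% + 204 × £1.33 = £846.79.
Total = £14,939.92 + £846.79 = £15,786.71.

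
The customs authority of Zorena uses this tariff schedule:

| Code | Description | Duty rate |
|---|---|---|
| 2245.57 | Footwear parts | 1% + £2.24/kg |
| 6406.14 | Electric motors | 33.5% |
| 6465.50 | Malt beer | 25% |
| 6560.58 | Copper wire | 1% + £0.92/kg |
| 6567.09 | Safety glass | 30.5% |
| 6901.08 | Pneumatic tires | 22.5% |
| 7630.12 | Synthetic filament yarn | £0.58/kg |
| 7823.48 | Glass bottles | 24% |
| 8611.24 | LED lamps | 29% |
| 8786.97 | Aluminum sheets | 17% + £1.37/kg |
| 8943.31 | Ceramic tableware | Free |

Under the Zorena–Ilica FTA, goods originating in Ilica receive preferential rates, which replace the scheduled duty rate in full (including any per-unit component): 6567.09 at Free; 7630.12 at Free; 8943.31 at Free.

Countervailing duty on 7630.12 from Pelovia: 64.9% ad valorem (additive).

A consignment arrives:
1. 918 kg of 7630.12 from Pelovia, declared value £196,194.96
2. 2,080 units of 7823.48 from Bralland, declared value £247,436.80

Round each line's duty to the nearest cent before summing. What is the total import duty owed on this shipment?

£187,247.80

Line 1 (7630.12, Pelovia, 918 kg, £196,194.96):
Base rate for 7630.12 is £0.58/kg.
7630.12 has an FTA preferential rate, but origin Pelovia is not Ilica; base rate stands.
Additional duty on 7630.12 from Pelovia: +64.9% ad valorem. Applied ad valorem rate = 64.9%.
Duty = £196,194.96 × 64.9% + 918 × £0.58 = £127,862.97.
Line 2 (7823.48, Bralland, 2,080 units, £247,436.80):
Base rate for 7823.48 is 24%.
Duty = £247,436.80 × 24% = £59,384.83.
Total = £127,862.97 + £59,384.83 = £187,247.80.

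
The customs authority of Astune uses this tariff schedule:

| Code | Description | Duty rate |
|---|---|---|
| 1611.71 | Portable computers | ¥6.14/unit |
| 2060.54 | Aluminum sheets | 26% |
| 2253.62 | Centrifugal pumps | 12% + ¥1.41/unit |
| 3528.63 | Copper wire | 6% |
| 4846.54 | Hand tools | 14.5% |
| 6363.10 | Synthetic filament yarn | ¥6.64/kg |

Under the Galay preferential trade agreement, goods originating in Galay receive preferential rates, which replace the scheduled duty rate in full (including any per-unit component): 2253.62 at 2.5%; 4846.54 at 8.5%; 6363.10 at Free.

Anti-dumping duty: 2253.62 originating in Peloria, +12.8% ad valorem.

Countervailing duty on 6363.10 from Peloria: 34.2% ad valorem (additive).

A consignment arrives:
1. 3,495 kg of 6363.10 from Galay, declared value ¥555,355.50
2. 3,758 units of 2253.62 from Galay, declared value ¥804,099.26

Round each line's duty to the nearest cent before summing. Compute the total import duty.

¥20,102.48

Line 1 (6363.10, Galay, 3,495 kg, ¥555,355.50):
Base rate for 6363.10 is ¥6.64/kg.
Origin Galay qualifies under the Astune–Galay agreement and 6363.10 is covered: preferential rate Free applies instead.
The additional-duty order on 6363.10 targets Peloria, not Galay; it does not apply.
Duty = ¥555,355.50 × 0% = ¥0.00.
Line 2 (2253.62, Galay, 3,758 units, ¥804,099.26):
Base rate for 2253.62 is 12% + ¥1.41/unit.
Origin Galay qualifies under the Astune–Galay agreement and 2253.62 is covered: preferential rate 2.5% applies instead.
The additional-duty order on 2253.62 targets Peloria, not Galay; it does not apply.
Duty = ¥804,099.26 × 2.5% = ¥20,102.48.
Total = ¥0.00 + ¥20,102.48 = ¥20,102.48.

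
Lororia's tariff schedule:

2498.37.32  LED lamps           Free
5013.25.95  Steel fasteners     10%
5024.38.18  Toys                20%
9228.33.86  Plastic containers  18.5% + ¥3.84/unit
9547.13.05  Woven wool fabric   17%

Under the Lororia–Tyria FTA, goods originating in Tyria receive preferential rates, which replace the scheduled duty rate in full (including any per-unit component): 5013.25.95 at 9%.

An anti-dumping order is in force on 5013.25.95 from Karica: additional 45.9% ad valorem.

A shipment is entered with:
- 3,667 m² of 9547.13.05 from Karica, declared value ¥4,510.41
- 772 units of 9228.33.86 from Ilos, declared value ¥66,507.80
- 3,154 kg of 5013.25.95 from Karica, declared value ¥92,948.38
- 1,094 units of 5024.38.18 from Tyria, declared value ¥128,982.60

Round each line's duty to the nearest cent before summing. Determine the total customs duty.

¥93,789.85

Line 1 (9547.13.05, Karica, 3,667 m², ¥4,510.41):
Base rate for 9547.13.05 is 17%.
Duty = ¥4,510.41 × 17% = ¥766.77.
Line 2 (9228.33.86, Ilos, 772 units, ¥66,507.80):
Base rate for 9228.33.86 is 18.5% + ¥3.84/unit.
Duty = ¥66,507.80 × 18.5% + 772 × ¥3.84 = ¥15,268.42.
Line 3 (5013.25.95, Karica, 3,154 kg, ¥92,948.38):
Base rate for 5013.25.95 is 10%.
5013.25.95 has an FTA preferential rate, but origin Karica is not Tyria; base rate stands.
Additional duty on 5013.25.95 from Karica: +45.9%. Applied ad valorem rate: 10% + 45.9% = 55.9%.
Duty = ¥92,948.38 × 55.9% = ¥51,958.14.
Line 4 (5024.38.18, Tyria, 1,094 units, ¥128,982.60):
Base rate for 5024.38.18 is 20%.
Origin Tyria is the FTA partner but 5024.38.18 is not on the preference list; base rate stands.
Duty = ¥128,982.60 × 20% = ¥25,796.52.
Total = ¥766.77 + ¥15,268.42 + ¥51,958.14 + ¥25,796.52 = ¥93,789.85.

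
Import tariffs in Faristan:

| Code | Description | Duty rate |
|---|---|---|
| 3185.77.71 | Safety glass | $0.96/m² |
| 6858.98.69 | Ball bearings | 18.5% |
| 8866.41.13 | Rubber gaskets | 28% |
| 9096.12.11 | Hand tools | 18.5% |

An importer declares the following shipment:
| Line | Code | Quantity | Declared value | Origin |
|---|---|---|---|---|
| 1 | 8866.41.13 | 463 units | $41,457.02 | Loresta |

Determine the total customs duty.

Line 1 (8866.41.13, Loresta, 463 units, $41,457.02):
Base rate for 8866.41.13 is 28%.
Duty = $41,457.02 × 28% = $11,607.97.

$11,607.97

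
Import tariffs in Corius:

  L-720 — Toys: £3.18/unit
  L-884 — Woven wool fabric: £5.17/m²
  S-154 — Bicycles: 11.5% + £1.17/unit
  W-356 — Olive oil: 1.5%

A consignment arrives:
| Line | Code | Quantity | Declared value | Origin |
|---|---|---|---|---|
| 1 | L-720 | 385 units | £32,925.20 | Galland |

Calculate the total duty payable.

Line 1 (L-720, Galland, 385 units, £32,925.20):
Base rate for L-720 is £3.18/unit.
Duty = 385 × £3.18 = £1,224.30.

£1,224.30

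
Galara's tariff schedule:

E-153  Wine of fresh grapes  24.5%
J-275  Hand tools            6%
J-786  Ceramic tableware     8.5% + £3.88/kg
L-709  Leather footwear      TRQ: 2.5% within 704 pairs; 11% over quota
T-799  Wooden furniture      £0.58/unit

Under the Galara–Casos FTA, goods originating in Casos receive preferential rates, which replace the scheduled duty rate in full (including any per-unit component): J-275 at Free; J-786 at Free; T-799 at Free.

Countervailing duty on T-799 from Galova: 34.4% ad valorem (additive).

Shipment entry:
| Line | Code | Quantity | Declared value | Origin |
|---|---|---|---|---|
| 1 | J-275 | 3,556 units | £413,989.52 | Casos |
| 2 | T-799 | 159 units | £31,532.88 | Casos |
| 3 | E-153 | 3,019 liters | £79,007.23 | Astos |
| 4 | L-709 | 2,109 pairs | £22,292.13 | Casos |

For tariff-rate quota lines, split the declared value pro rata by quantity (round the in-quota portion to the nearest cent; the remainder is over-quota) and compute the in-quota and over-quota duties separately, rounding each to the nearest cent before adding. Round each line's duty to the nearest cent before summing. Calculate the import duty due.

Line 1 (J-275, Casos, 3,556 units, £413,989.52):
Base rate for J-275 is 6%.
Origin Casos qualifies under the Galara–Casos agreement and J-275 is covered: preferential rate Free applies instead.
Duty = £413,989.52 × 0% = £0.00.
Line 2 (T-799, Casos, 159 units, £31,532.88):
Base rate for T-799 is £0.58/unit.
Origin Casos qualifies under the Galara–Casos agreement and T-799 is covered: preferential rate Free applies instead.
The additional-duty order on T-799 targets Galova, not Casos; it does not apply.
Duty = £31,532.88 × 0% = £0.00.
Line 3 (E-153, Astos, 3,019 liters, £79,007.23):
Base rate for E-153 is 24.5%.
Duty = £79,007.23 × 24.5% = £19,356.77.
Line 4 (L-709, Casos, 2,109 pairs, £22,292.13):
Code L-709 is under a tariff-rate quota (threshold 704 pairs). In-quota: 704 pairs at 2.5%; over-quota: 1,405 pairs at 11%.
Pro-rata value split: in-quota = £22,292.13 × 704/2,109 = £7,441.28; over-quota = £22,292.13 − £7,441.28 = £14,850.85.
In-quota duty = £7,441.28 × 2.5% = £186.03. Over-quota duty = £14,850.85 × 11% = £1,633.59.
Line duty = £186.03 + £1,633.59 = £1,819.62.
Total = £0.00 + £0.00 + £19,356.77 + £1,819.62 = £21,176.39.

£21,176.39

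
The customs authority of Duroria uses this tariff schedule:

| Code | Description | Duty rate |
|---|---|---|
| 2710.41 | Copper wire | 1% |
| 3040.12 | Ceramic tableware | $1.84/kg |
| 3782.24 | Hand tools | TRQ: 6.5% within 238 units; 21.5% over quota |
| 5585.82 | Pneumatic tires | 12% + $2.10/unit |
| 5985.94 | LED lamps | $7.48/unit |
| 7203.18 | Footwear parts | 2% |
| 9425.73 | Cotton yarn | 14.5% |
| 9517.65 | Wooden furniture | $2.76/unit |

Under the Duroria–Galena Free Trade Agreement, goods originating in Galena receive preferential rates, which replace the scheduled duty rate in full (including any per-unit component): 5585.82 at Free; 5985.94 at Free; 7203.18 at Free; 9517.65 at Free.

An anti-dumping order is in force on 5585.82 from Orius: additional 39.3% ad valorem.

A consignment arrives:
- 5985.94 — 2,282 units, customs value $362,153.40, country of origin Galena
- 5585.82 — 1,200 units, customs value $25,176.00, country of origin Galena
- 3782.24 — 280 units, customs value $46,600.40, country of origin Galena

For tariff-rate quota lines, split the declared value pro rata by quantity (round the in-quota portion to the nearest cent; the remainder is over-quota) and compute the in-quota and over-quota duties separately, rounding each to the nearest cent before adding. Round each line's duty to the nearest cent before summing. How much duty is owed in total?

Line 1 (5985.94, Galena, 2,282 units, $362,153.40):
Base rate for 5985.94 is $7.48/unit.
Origin Galena qualifies under the Duroria–Galena agreement and 5985.94 is covered: preferential rate Free applies instead.
Duty = $362,153.40 × 0% = $0.00.
Line 2 (5585.82, Galena, 1,200 units, $25,176.00):
Base rate for 5585.82 is 12% + $2.10/unit.
Origin Galena qualifies under the Duroria–Galena agreement and 5585.82 is covered: preferential rate Free applies instead.
The additional-duty order on 5585.82 targets Orius, not Galena; it does not apply.
Duty = $25,176.00 × 0% = $0.00.
Line 3 (3782.24, Galena, 280 units, $46,600.40):
Code 3782.24 is under a tariff-rate quota (threshold 238 units). In-quota: 238 units at 6.5%; over-quota: 42 units at 21.5%.
Pro-rata value split: in-quota = $46,600.40 × 238/280 = $39,610.34; over-quota = $46,600.40 − $39,610.34 = $6,990.06.
In-quota duty = $39,610.34 × 6.5% = $2,574.67. Over-quota duty = $6,990.06 × 21.5% = $1,502.86.
Line duty = $2,574.67 + $1,502.86 = $4,077.53.
Total = $0.00 + $0.00 + $4,077.53 = $4,077.53.

$4,077.53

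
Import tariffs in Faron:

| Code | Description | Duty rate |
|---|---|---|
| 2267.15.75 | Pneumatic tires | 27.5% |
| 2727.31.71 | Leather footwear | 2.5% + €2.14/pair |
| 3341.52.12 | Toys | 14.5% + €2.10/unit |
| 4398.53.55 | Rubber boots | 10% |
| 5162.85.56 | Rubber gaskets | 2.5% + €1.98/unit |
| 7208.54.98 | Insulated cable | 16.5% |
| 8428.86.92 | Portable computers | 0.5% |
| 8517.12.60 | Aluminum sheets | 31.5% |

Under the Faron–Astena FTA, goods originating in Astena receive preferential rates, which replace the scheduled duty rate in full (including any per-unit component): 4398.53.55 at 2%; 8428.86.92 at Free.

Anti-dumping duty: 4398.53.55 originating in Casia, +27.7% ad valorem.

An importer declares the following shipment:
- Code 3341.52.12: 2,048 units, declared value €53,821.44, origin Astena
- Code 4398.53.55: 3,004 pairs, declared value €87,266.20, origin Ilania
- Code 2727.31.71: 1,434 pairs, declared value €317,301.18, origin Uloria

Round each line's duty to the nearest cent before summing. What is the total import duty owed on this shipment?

Line 1 (3341.52.12, Astena, 2,048 units, €53,821.44):
Base rate for 3341.52.12 is 14.5% + €2.10/unit.
Origin Astena is the FTA partner but 3341.52.12 is not on the preference list; base rate stands.
Duty = €53,821.44 × 14.5% + 2,048 × €2.10 = €12,104.91.
Line 2 (4398.53.55, Ilania, 3,004 pairs, €87,266.20):
Base rate for 4398.53.55 is 10%.
4398.53.55 has an FTA preferential rate, but origin Ilania is not Astena; base rate stands.
The additional-duty order on 4398.53.55 targets Casia, not Ilania; it does not apply.
Duty = €87,266.20 × 10% = €8,726.62.
Line 3 (2727.31.71, Uloria, 1,434 pairs, €317,301.18):
Base rate for 2727.31.71 is 2.5% + €2.14/pair.
Duty = €317,301.18 × 2.5% + 1,434 × €2.14 = €11,001.29.
Total = €12,104.91 + €8,726.62 + €11,001.29 = €31,832.82.

€31,832.82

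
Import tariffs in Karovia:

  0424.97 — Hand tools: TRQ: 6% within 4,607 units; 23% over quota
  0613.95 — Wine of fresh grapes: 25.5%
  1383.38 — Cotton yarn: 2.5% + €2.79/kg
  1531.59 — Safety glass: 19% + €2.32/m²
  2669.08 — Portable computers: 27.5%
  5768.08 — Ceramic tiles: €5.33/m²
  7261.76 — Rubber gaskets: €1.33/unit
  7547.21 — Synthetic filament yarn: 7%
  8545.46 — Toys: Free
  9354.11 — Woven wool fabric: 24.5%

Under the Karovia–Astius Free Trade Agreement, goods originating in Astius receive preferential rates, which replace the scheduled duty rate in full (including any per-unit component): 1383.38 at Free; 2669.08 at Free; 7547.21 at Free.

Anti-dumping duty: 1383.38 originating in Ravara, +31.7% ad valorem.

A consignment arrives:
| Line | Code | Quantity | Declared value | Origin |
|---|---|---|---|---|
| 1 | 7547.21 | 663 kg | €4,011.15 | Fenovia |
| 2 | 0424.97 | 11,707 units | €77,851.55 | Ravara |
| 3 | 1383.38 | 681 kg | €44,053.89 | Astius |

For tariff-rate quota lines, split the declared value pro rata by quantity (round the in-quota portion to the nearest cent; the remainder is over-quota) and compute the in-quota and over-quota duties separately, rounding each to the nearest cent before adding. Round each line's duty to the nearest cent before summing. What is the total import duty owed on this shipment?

€12,978.42

Line 1 (7547.21, Fenovia, 663 kg, €4,011.15):
Base rate for 7547.21 is 7%.
7547.21 has an FTA preferential rate, but origin Fenovia is not Astius; base rate stands.
Duty = €4,011.15 × 7% = €280.78.
Line 2 (0424.97, Ravara, 11,707 units, €77,851.55):
Code 0424.97 is under a tariff-rate quota (threshold 4,607 units). In-quota: 4,607 units at 6%; over-quota: 7,100 units at 23%.
Pro-rata value split: in-quota = €77,851.55 × 4,607/11,707 = €30,636.55; over-quota = €77,851.55 − €30,636.55 = €47,215.00.
In-quota duty = €30,636.55 × 6% = €1,838.19. Over-quota duty = €47,215.00 × 23% = €10,859.45.
Line duty = €1,838.19 + €10,859.45 = €12,697.64.
Line 3 (1383.38, Astius, 681 kg, €44,053.89):
Base rate for 1383.38 is 2.5% + €2.79/kg.
Origin Astius qualifies under the Karovia–Astius agreement and 1383.38 is covered: preferential rate Free applies instead.
The additional-duty order on 1383.38 targets Ravara, not Astius; it does not apply.
Duty = €44,053.89 × 0% = €0.00.
Total = €280.78 + €12,697.64 + €0.00 = €12,978.42.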